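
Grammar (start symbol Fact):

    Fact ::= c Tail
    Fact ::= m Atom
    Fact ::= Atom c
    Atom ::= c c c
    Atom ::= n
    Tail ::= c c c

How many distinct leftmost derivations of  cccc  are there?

Parse trees for cccc:
  [Fact c [Tail c c c]]
  [Fact [Atom c c c] c]

2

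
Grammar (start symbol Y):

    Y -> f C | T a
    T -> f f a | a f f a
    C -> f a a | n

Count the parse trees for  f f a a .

Parse trees for f f a a:
  [Y f [C f a a]]
  [Y [T f f a] a]

2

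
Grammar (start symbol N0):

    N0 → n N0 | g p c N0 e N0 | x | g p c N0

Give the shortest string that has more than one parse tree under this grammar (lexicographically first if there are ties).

g p c g p c x e x

length 1: no string has ≥2 trees
length 2: no string has ≥2 trees
length 3: no string has ≥2 trees
length 4: no string has ≥2 trees
length 5: no string has ≥2 trees
length 6: no string has ≥2 trees
length 7: no string has ≥2 trees
length 8: no string has ≥2 trees
length 9: g p c g p c x e x has 2 parse trees

Two derivations of g p c g p c x e x:
  N0 ⇒ g p c N0 e N0 ⇒ g p c g p c N0 e N0 ⇒ g p c g p c x e N0 ⇒ g p c g p c x e x
  N0 ⇒ g p c N0 ⇒ g p c g p c N0 e N0 ⇒ g p c g p c x e N0 ⇒ g p c g p c x e x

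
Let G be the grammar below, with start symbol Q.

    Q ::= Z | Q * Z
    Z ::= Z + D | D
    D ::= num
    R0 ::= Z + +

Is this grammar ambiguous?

Unambiguous

(R0 is unreachable from Q, so its rules don't affect L(Q).) Q → Q * Z | Z  ;  Z → Z + D | D  — a left-associative chain with D at the bottom. Each string factors uniquely by precedence.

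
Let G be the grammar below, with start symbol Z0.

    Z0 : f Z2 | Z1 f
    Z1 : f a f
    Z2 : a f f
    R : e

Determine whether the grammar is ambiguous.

Ambiguous

Witness: f a f f

Derivation 1: Z0 ⇒ f Z2 ⇒ f a f f
Derivation 2: Z0 ⇒ Z1 f ⇒ f a f f

Two distinct leftmost derivations for the same string.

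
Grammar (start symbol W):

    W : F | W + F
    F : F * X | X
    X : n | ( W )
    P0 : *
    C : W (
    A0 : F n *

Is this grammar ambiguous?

Only W, F, X are reachable from W; ignoring the rest: The grammar is stratified — W handles '+' (left-recursive), F handles '*', X atoms. Each operator has a fixed associativity and precedence level, so every string has one parse.

Unambiguous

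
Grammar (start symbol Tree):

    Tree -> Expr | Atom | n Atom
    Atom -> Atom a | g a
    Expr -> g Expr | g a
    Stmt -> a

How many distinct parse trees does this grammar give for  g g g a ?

1

Parse trees for g g g a:
  [Tree [Expr g [Expr g [Expr g a]]]]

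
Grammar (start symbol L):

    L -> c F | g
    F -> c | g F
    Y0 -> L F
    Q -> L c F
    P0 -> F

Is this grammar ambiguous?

(Y0, Q, P0 are unreachable from L, so their rules don't affect L(L).) Restricted to the reachable nonterminals, every rule has the form A → t or A → t B, and no two rules for the same A share a first terminal. The grammar encodes a DFA — one run per string.

Unambiguous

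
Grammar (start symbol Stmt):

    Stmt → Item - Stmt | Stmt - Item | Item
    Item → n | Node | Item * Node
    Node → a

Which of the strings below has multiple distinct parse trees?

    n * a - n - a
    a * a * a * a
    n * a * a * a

n * a - n - a

n * a - n - a: 4 trees
a * a * a * a: 1 tree
n * a * a * a: 1 tree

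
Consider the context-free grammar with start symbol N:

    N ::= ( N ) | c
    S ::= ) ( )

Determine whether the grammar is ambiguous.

Unambiguous

Only N is reachable from N; ignoring the rest: L(N) is { openⁿ atom closeⁿ : n ≥ 0 }. The bracket depth fixes n, and the derivation is forced at every step.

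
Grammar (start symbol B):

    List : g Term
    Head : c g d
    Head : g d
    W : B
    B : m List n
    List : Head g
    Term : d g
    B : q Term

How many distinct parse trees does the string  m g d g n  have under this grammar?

2

Parse trees for m g d g n:
  [B m [List g [Term d g]] n]
  [B m [List [Head g d] g] n]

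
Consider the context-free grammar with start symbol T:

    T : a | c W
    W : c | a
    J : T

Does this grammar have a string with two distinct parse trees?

Unambiguous

(J is unreachable from T, so its rules don't affect L(T).) Each reachable nonterminal has at most one production per leading terminal, and all productions are right-linear; the derivation is determined token-by-token.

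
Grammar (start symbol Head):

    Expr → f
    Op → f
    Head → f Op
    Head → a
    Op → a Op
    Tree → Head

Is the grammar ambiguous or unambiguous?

Unambiguous

(Tree, Expr are unreachable from Head, so their rules don't affect L(Head).) Each reachable nonterminal has at most one production per leading terminal, and all productions are right-linear; the derivation is determined token-by-token.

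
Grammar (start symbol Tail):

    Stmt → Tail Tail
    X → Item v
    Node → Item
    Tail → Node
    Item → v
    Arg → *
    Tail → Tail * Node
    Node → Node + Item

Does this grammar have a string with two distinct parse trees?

Unambiguous

Only Tail, Node, Item are reachable from Tail; ignoring the rest: This is a standard precedence ladder (Tail over Node over Item), with each level left-recursive on its own operator ('*' at Tail, '+' at Node). That structure is LR(1), hence unambiguous.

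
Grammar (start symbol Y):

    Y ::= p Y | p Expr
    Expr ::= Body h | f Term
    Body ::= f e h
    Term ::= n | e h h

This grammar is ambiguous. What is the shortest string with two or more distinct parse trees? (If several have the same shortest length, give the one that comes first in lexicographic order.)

p f e h h

length 3: no string has ≥2 trees
length 4: no string has ≥2 trees
length 5: p f e h h has 2 parse trees

Two derivations of p f e h h:
  Y ⇒ p Expr ⇒ p Body h ⇒ p f e h h
  Y ⇒ p Expr ⇒ p f Term ⇒ p f e h h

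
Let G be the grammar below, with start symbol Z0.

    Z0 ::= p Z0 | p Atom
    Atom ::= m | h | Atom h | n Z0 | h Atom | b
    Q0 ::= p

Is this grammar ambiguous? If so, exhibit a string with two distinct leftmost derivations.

Witness: p h h

Derivation 1: Z0 ⇒ p Atom ⇒ p Atom h ⇒ p h h
Derivation 2: Z0 ⇒ p Atom ⇒ p h Atom ⇒ p h h

Two distinct leftmost derivations for the same string.

Ambiguous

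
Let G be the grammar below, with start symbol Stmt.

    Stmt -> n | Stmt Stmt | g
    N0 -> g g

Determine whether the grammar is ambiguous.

Ambiguous

Witness: g g g

Derivation 1: Stmt ⇒ Stmt Stmt ⇒ Stmt Stmt Stmt ⇒ g Stmt Stmt ⇒ g g Stmt ⇒ g g g
Derivation 2: Stmt ⇒ Stmt Stmt ⇒ g Stmt ⇒ g Stmt Stmt ⇒ g g Stmt ⇒ g g g

Two distinct leftmost derivations for the same string.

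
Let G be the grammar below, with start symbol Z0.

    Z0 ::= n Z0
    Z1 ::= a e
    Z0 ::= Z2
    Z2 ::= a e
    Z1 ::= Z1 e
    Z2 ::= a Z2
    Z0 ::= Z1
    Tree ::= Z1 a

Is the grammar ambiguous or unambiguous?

Witness: a e

Derivation 1: Z0 ⇒ Z2 ⇒ a e
Derivation 2: Z0 ⇒ Z1 ⇒ a e

Two distinct leftmost derivations for the same string.

Ambiguous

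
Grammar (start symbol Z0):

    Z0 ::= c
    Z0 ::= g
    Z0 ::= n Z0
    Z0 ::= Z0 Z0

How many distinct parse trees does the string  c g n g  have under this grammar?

Parse trees for c g n g:
  [Z0 [Z0 c] [Z0 [Z0 g] [Z0 n [Z0 g]]]]
  [Z0 [Z0 [Z0 c] [Z0 g]] [Z0 n [Z0 g]]]

2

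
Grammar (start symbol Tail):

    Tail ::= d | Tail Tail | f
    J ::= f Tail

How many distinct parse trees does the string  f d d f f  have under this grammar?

Parse trees for f d d f f (showing first 6 of 14):
  [Tail [Tail f] [Tail [Tail d] [Tail [Tail d] [Tail [Tail f] [Tail f]]]]]
  [Tail [Tail f] [Tail [Tail d] [Tail [Tail [Tail d] [Tail f]] [Tail f]]]]
  [Tail [Tail f] [Tail [Tail [Tail d] [Tail d]] [Tail [Tail f] [Tail f]]]]
  [Tail [Tail f] [Tail [Tail [Tail d] [Tail [Tail d] [Tail f]]] [Tail f]]]
  [Tail [Tail f] [Tail [Tail [Tail [Tail d] [Tail d]] [Tail f]] [Tail f]]]
  [Tail [Tail [Tail f] [Tail d]] [Tail [Tail d] [Tail [Tail f] [Tail f]]]]

14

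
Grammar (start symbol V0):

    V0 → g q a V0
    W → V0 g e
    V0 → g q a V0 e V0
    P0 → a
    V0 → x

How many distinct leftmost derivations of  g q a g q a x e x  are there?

2

Parse trees for g q a g q a x e x:
  [V0 g q a [V0 g q a [V0 x] e [V0 x]]]
  [V0 g q a [V0 g q a [V0 x]] e [V0 x]]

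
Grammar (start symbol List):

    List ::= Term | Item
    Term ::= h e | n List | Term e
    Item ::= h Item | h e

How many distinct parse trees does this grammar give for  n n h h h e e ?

2

Parse trees for n n h h h e e:
  [List [Term n [List [Term [Term n [List [Item h [Item h [Item h e]]]]] e]]]]
  [List [Term [Term n [List [Term n [List [Item h [Item h [Item h e]]]]]]] e]]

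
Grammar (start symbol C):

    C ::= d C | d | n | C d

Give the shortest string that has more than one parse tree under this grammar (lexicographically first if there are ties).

length 1: no string has ≥2 trees
length 2: d d has 2 parse trees

Two derivations of d d:
  C ⇒ d C ⇒ d d
  C ⇒ C d ⇒ d d

d d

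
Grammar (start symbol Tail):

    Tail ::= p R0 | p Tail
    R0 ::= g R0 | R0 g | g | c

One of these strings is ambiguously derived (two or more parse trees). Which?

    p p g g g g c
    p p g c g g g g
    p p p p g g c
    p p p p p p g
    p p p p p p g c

p p g c g g g g

p p g g g g c: 1 tree
p p g c g g g g: 5 trees
p p p p g g c: 1 tree
p p p p p p g: 1 tree
p p p p p p g c: 1 tree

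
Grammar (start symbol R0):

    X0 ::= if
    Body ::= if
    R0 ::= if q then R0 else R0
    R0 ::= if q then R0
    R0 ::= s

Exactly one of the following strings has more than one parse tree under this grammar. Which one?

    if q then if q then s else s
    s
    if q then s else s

if q then if q then s else s

if q then if q then s else s: 2 trees
s: 1 tree
if q then s else s: 1 tree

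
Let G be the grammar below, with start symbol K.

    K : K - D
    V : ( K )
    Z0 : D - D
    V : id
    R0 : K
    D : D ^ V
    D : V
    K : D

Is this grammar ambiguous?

Only K, D, V are reachable from K; ignoring the rest: The grammar is stratified — K handles '-' (left-recursive), D handles '^', V atoms. Each operator has a fixed associativity and precedence level, so every string has one parse.

Unambiguous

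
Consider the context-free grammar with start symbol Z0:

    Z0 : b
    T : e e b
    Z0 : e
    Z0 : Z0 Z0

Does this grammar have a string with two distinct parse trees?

Witness: b b b

Derivation 1: Z0 ⇒ Z0 Z0 ⇒ b Z0 ⇒ b Z0 Z0 ⇒ b b Z0 ⇒ b b b
Derivation 2: Z0 ⇒ Z0 Z0 ⇒ Z0 Z0 Z0 ⇒ b Z0 Z0 ⇒ b b Z0 ⇒ b b b

Two distinct leftmost derivations for the same string.

Ambiguous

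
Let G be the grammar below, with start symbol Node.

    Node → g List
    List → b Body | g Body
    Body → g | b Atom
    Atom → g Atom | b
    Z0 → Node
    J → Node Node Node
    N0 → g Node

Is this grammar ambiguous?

Unambiguous

(Z0, J, N0 are unreachable from Node, so their rules don't affect L(Node).) Each reachable nonterminal has at most one production per leading terminal, and all productions are right-linear; the derivation is determined token-by-token.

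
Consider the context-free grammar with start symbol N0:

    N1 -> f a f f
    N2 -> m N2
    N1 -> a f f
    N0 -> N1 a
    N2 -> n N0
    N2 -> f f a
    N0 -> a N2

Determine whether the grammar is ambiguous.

Ambiguous

Witness: a f f a

Derivation 1: N0 ⇒ N1 a ⇒ a f f a
Derivation 2: N0 ⇒ a N2 ⇒ a f f a

Two distinct leftmost derivations for the same string.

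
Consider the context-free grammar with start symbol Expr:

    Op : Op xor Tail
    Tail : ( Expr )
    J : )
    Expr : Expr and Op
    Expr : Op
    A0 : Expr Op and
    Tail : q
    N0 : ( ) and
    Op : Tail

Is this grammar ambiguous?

Unambiguous

(A0, J, N0 are unreachable from Expr, so their rules don't affect L(Expr).) This is a standard precedence ladder (Expr over Op over Tail), with each level left-recursive on its own operator ('and' at Expr, 'xor' at Op). That structure is LR(1), hence unambiguous.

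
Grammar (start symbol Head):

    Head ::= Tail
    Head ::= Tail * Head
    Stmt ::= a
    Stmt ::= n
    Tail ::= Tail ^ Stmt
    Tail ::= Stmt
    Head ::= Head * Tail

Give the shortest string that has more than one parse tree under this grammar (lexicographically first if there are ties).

a * a

length 1: no string has ≥2 trees
length 3: a * a has 2 parse trees

Two derivations of a * a:
  Head ⇒ Tail * Head ⇒ Stmt * Head ⇒ a * Head ⇒ a * Tail ⇒ a * Stmt ⇒ a * a
  Head ⇒ Head * Tail ⇒ Tail * Tail ⇒ Stmt * Tail ⇒ a * Tail ⇒ a * Stmt ⇒ a * a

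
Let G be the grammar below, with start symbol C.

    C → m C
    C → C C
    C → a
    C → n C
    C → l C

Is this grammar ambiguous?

Witness: a a a

Derivation 1: C ⇒ C C ⇒ C C C ⇒ a C C ⇒ a a C ⇒ a a a
Derivation 2: C ⇒ C C ⇒ a C ⇒ a C C ⇒ a a C ⇒ a a a

Two distinct leftmost derivations for the same string.

Ambiguous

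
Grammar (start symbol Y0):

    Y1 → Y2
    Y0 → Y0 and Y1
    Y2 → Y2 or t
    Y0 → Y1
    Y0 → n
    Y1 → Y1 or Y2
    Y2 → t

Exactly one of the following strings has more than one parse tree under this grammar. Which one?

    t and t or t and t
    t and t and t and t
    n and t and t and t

t and t or t and t: 2 trees
t and t and t and t: 1 tree
n and t and t and t: 1 tree

t and t or t and t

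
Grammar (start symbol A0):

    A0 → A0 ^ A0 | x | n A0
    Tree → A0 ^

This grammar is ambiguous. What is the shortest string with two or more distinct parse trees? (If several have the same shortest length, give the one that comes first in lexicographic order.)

n x ^ x

length 1: no string has ≥2 trees
length 2: no string has ≥2 trees
length 3: no string has ≥2 trees
length 4: n x ^ x has 2 parse trees

Two derivations of n x ^ x:
  A0 ⇒ A0 ^ A0 ⇒ n A0 ^ A0 ⇒ n x ^ A0 ⇒ n x ^ x
  A0 ⇒ n A0 ⇒ n A0 ^ A0 ⇒ n x ^ A0 ⇒ n x ^ x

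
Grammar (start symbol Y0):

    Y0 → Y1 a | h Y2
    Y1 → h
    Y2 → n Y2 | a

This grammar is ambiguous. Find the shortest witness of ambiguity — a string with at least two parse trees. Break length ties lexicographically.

h a

length 2: h a has 2 parse trees

Two derivations of h a:
  Y0 ⇒ Y1 a ⇒ h a
  Y0 ⇒ h Y2 ⇒ h a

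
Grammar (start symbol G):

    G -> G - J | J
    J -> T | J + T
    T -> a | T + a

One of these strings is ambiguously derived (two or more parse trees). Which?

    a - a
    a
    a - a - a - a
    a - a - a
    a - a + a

a - a + a

a - a: 1 tree
a: 1 tree
a - a - a - a: 1 tree
a - a - a: 1 tree
a - a + a: 2 trees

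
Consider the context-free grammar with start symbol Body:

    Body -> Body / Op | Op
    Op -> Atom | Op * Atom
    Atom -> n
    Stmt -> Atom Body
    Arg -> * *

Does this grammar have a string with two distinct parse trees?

Unambiguous

Only Body, Op, Atom are reachable from Body; ignoring the rest: This is a standard precedence ladder (Body over Op over Atom), with each level left-recursive on its own operator ('/' at Body, '*' at Op). That structure is LR(1), hence unambiguous.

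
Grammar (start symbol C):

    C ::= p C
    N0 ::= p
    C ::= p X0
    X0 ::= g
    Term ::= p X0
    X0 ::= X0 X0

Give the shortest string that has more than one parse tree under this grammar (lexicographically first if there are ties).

length 2: no string has ≥2 trees
length 3: no string has ≥2 trees
length 4: p g g g has 2 parse trees

Two derivations of p g g g:
  C ⇒ p X0 ⇒ p X0 X0 ⇒ p g X0 ⇒ p g X0 X0 ⇒ p g g X0 ⇒ p g g g
  C ⇒ p X0 ⇒ p X0 X0 ⇒ p X0 X0 X0 ⇒ p g X0 X0 ⇒ p g g X0 ⇒ p g g g

p g g g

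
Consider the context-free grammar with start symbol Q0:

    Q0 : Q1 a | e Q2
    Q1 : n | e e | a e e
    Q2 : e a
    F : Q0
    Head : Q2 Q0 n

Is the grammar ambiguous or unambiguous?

Ambiguous

Witness: e e a

Derivation 1: Q0 ⇒ Q1 a ⇒ e e a
Derivation 2: Q0 ⇒ e Q2 ⇒ e e a

Two distinct leftmost derivations for the same string.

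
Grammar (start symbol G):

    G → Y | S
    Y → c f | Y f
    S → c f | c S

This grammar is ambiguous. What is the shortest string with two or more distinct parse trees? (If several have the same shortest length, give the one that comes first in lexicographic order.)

c f

length 2: c f has 2 parse trees

Two derivations of c f:
  G ⇒ Y ⇒ c f
  G ⇒ S ⇒ c f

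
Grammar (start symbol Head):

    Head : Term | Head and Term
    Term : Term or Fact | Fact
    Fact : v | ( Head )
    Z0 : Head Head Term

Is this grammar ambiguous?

(Z0 is unreachable from Head, so its rules don't affect L(Head).) The grammar is stratified — Head handles 'and' (left-recursive), Term handles 'or', Fact atoms. Each operator has a fixed associativity and precedence level, so every string has one parse.

Unambiguous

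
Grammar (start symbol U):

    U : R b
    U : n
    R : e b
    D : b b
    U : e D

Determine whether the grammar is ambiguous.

Witness: e b b

Derivation 1: U ⇒ R b ⇒ e b b
Derivation 2: U ⇒ e D ⇒ e b b

Two distinct leftmost derivations for the same string.

Ambiguous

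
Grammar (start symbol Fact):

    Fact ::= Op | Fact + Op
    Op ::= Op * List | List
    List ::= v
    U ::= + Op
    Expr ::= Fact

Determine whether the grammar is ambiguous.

Only Fact, Op, List are reachable from Fact; ignoring the rest: Fact → Fact + Op | Op  ;  Op → Op * List | List  — a left-associative chain with List at the bottom. Each string factors uniquely by precedence.

Unambiguous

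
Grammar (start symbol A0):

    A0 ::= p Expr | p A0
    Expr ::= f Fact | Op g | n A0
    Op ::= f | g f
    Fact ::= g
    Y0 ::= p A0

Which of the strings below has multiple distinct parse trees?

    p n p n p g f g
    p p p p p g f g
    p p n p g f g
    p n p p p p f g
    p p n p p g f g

p n p p p p f g

p n p n p g f g: 1 tree
p p p p p g f g: 1 tree
p p n p g f g: 1 tree
p n p p p p f g: 2 trees
p p n p p g f g: 1 tree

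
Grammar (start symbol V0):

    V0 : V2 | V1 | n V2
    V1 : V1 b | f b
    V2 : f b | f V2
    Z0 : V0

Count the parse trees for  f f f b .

1

Parse trees for f f f b:
  [V0 [V2 f [V2 f [V2 f b]]]]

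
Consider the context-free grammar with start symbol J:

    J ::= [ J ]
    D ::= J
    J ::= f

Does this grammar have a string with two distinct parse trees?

Only J is reachable from J; ignoring the rest: Each string is a nest of matched brackets around a single atom. An opening bracket forces the recursive rule; an atom forces the base rule.

Unambiguous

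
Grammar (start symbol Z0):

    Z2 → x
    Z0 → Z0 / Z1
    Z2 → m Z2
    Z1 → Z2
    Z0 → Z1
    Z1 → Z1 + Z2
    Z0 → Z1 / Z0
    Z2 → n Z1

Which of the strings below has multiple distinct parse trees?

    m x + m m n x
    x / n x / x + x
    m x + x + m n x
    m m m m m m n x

x / n x / x + x

m x + m m n x: 1 tree
x / n x / x + x: 4 trees
m x + x + m n x: 1 tree
m m m m m m n x: 1 tree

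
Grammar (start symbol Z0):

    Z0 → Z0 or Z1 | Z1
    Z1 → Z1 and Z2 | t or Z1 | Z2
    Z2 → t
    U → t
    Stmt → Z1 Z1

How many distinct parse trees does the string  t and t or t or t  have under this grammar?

2

Parse trees for t and t or t or t:
  [Z0 [Z0 [Z1 [Z1 [Z2 t]] and [Z2 t]]] or [Z1 t or [Z1 [Z2 t]]]]
  [Z0 [Z0 [Z0 [Z1 [Z1 [Z2 t]] and [Z2 t]]] or [Z1 [Z2 t]]] or [Z1 [Z2 t]]]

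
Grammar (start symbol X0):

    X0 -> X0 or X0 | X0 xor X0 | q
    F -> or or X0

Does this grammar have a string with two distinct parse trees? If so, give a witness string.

Ambiguous

Witness: q or q or q

Derivation 1: X0 ⇒ X0 or X0 ⇒ X0 or X0 or X0 ⇒ q or X0 or X0 ⇒ q or q or X0 ⇒ q or q or q
Derivation 2: X0 ⇒ X0 or X0 ⇒ q or X0 ⇒ q or X0 or X0 ⇒ q or q or X0 ⇒ q or q or q

Two distinct leftmost derivations for the same string.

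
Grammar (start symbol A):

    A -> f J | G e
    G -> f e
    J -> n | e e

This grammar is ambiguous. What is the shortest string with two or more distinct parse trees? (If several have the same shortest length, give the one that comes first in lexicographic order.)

f e e

length 2: no string has ≥2 trees
length 3: f e e has 2 parse trees

Two derivations of f e e:
  A ⇒ f J ⇒ f e e
  A ⇒ G e ⇒ f e e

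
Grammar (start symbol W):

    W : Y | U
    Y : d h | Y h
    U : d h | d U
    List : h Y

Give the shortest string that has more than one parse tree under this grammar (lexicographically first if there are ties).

d h

length 2: d h has 2 parse trees

Two derivations of d h:
  W ⇒ Y ⇒ d h
  W ⇒ U ⇒ d h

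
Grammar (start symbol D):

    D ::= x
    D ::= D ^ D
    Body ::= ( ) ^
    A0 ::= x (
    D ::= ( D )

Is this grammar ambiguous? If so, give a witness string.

Ambiguous

Witness: x ^ x ^ x

Derivation 1: D ⇒ D ^ D ⇒ x ^ D ⇒ x ^ D ^ D ⇒ x ^ x ^ D ⇒ x ^ x ^ x
Derivation 2: D ⇒ D ^ D ⇒ D ^ D ^ D ⇒ x ^ D ^ D ⇒ x ^ x ^ D ⇒ x ^ x ^ x

Two distinct leftmost derivations for the same string.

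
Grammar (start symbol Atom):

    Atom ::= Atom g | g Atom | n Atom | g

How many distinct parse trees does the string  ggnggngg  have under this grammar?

8

Parse trees for ggnggngg:
  [Atom [Atom g [Atom g [Atom n [Atom g [Atom g [Atom n [Atom g]]]]]]] g]
  [Atom g [Atom [Atom g [Atom n [Atom g [Atom g [Atom n [Atom g]]]]]] g]]
  [Atom g [Atom g [Atom [Atom n [Atom g [Atom g [Atom n [Atom g]]]]] g]]]
  [Atom g [Atom g [Atom n [Atom [Atom g [Atom g [Atom n [Atom g]]]] g]]]]
  [Atom g [Atom g [Atom n [Atom g [Atom [Atom g [Atom n [Atom g]]] g]]]]]
  [Atom g [Atom g [Atom n [Atom g [Atom g [Atom [Atom n [Atom g]] g]]]]]]
  [Atom g [Atom g [Atom n [Atom g [Atom g [Atom n [Atom [Atom g] g]]]]]]]
  [Atom g [Atom g [Atom n [Atom g [Atom g [Atom n [Atom g [Atom g]]]]]]]]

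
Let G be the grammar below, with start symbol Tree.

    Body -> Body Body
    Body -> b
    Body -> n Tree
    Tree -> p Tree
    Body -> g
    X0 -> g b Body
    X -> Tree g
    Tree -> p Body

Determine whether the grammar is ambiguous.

Witness: p b b b

Derivation 1: Tree ⇒ p Body ⇒ p Body Body ⇒ p Body Body Body ⇒ p b Body Body ⇒ p b b Body ⇒ p b b b
Derivation 2: Tree ⇒ p Body ⇒ p Body Body ⇒ p b Body ⇒ p b Body Body ⇒ p b b Body ⇒ p b b b

Two distinct leftmost derivations for the same string.

Ambiguous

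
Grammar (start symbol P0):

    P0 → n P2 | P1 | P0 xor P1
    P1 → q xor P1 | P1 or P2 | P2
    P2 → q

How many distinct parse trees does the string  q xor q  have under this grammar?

2

Parse trees for q xor q:
  [P0 [P1 q xor [P1 [P2 q]]]]
  [P0 [P0 [P1 [P2 q]]] xor [P1 [P2 q]]]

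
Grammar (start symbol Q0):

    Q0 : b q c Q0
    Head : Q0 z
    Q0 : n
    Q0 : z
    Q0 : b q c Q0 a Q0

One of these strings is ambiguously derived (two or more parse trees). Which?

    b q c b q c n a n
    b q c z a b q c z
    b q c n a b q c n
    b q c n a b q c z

b q c b q c n a n

b q c b q c n a n: 2 trees
b q c z a b q c z: 1 tree
b q c n a b q c n: 1 tree
b q c n a b q c z: 1 tree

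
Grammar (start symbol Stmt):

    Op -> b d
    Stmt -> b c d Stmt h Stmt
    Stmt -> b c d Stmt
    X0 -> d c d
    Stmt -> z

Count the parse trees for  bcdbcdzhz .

Parse trees for bcdbcdzhz:
  [Stmt b c d [Stmt b c d [Stmt z]] h [Stmt z]]
  [Stmt b c d [Stmt b c d [Stmt z] h [Stmt z]]]

2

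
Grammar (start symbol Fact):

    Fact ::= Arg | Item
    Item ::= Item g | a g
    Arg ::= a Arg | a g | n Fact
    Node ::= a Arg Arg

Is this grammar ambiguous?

Ambiguous

Witness: a g

Derivation 1: Fact ⇒ Arg ⇒ a g
Derivation 2: Fact ⇒ Item ⇒ a g

Two distinct leftmost derivations for the same string.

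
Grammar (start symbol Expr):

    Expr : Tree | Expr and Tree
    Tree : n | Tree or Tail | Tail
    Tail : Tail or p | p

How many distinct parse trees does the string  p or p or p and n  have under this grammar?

Parse trees for p or p or p and n:
  [Expr [Expr [Tree [Tree [Tail p]] or [Tail [Tail p] or p]]] and [Tree n]]
  [Expr [Expr [Tree [Tree [Tree [Tail p]] or [Tail p]] or [Tail p]]] and [Tree n]]
  [Expr [Expr [Tree [Tree [Tail [Tail p] or p]] or [Tail p]]] and [Tree n]]
  [Expr [Expr [Tree [Tail [Tail [Tail p] or p] or p]]] and [Tree n]]

4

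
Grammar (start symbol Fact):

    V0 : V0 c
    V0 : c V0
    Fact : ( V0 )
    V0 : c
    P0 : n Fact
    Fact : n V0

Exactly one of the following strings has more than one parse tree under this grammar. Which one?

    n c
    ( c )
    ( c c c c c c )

( c c c c c c )

n c: 1 tree
( c ): 1 tree
( c c c c c c ): 32 trees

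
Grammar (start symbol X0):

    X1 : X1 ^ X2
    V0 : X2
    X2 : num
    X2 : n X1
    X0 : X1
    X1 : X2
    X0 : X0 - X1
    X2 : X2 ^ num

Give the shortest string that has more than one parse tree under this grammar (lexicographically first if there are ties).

length 1: no string has ≥2 trees
length 2: no string has ≥2 trees
length 3: num ^ num has 2 parse trees

Two derivations of num ^ num:
  X0 ⇒ X1 ⇒ X1 ^ X2 ⇒ X2 ^ X2 ⇒ num ^ X2 ⇒ num ^ num
  X0 ⇒ X1 ⇒ X2 ⇒ X2 ^ num ⇒ num ^ num

num ^ num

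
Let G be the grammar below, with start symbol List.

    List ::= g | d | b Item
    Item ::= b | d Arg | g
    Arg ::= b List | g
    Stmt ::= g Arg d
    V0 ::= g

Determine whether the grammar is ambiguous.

Only List, Item, Arg are reachable from List; ignoring the rest: Each reachable nonterminal has at most one production per leading terminal, and all productions are right-linear; the derivation is determined token-by-token.

Unambiguous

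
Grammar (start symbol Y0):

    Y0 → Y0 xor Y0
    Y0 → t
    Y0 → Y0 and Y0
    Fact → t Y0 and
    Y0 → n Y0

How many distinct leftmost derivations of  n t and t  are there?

2

Parse trees for n t and t:
  [Y0 [Y0 n [Y0 t]] and [Y0 t]]
  [Y0 n [Y0 [Y0 t] and [Y0 t]]]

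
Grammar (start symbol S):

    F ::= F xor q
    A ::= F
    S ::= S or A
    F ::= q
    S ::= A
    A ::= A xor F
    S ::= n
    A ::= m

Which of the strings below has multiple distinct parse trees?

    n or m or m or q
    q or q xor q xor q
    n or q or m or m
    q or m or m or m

n or m or m or q: 1 tree
q or q xor q xor q: 4 trees
n or q or m or m: 1 tree
q or m or m or m: 1 tree

q or q xor q xor q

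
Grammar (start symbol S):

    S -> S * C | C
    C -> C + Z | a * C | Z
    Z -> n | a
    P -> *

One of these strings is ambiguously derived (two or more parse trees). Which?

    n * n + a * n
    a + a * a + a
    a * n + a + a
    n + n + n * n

a * n + a + a

n * n + a * n: 1 tree
a + a * a + a: 1 tree
a * n + a + a: 4 trees
n + n + n * n: 1 tree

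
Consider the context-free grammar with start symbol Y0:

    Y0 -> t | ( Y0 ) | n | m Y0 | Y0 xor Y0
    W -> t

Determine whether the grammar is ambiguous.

Witness: m n xor n

Derivation 1: Y0 ⇒ m Y0 ⇒ m Y0 xor Y0 ⇒ m n xor Y0 ⇒ m n xor n
Derivation 2: Y0 ⇒ Y0 xor Y0 ⇒ m Y0 xor Y0 ⇒ m n xor Y0 ⇒ m n xor n

Two distinct leftmost derivations for the same string.

Ambiguous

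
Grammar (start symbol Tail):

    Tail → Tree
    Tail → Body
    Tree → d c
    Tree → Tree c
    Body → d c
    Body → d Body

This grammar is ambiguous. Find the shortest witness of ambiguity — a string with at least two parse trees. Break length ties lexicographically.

d c

length 2: d c has 2 parse trees

Two derivations of d c:
  Tail ⇒ Tree ⇒ d c
  Tail ⇒ Body ⇒ d c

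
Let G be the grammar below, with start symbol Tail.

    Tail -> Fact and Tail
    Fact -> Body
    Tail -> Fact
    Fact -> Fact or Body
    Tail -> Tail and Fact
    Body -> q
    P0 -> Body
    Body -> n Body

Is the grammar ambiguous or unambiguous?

Ambiguous

Witness: q and q

Derivation 1: Tail ⇒ Fact and Tail ⇒ Body and Tail ⇒ q and Tail ⇒ q and Fact ⇒ q and Body ⇒ q and q
Derivation 2: Tail ⇒ Tail and Fact ⇒ Fact and Fact ⇒ Body and Fact ⇒ q and Fact ⇒ q and Body ⇒ q and q

Two distinct leftmost derivations for the same string.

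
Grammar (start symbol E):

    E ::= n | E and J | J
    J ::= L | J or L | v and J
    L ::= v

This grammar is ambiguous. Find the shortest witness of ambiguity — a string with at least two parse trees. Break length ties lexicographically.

length 1: no string has ≥2 trees
length 3: v and v has 2 parse trees

Two derivations of v and v:
  E ⇒ E and J ⇒ J and J ⇒ L and J ⇒ v and J ⇒ v and L ⇒ v and v
  E ⇒ J ⇒ v and J ⇒ v and L ⇒ v and v

v and v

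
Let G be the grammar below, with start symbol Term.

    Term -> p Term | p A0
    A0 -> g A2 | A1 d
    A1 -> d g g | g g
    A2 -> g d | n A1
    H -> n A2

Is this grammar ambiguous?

Ambiguous

Witness: p g g d

Derivation 1: Term ⇒ p A0 ⇒ p g A2 ⇒ p g g d
Derivation 2: Term ⇒ p A0 ⇒ p A1 d ⇒ p g g d

Two distinct leftmost derivations for the same string.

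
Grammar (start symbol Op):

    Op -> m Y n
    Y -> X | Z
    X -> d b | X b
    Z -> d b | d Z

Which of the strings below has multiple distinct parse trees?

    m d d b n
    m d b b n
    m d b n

m d d b n: 1 tree
m d b b n: 1 tree
m d b n: 2 trees

m d b n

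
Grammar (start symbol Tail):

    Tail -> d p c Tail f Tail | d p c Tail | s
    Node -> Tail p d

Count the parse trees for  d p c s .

1

Parse trees for d p c s:
  [Tail d p c [Tail s]]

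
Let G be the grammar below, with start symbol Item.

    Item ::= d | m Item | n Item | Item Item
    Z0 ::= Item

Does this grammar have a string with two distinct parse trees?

Ambiguous

Witness: d d d

Derivation 1: Item ⇒ Item Item ⇒ d Item ⇒ d Item Item ⇒ d d Item ⇒ d d d
Derivation 2: Item ⇒ Item Item ⇒ Item Item Item ⇒ d Item Item ⇒ d d Item ⇒ d d d

Two distinct leftmost derivations for the same string.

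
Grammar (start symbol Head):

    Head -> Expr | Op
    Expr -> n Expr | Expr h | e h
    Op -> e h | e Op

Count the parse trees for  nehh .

Parse trees for nehh:
  [Head [Expr n [Expr [Expr e h] h]]]
  [Head [Expr [Expr n [Expr e h]] h]]

2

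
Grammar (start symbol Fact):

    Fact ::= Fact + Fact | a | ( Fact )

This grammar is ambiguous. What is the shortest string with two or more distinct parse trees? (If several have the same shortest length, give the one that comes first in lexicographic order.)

length 1: no string has ≥2 trees
length 3: no string has ≥2 trees
length 5: a + a + a has 2 parse trees

Two derivations of a + a + a:
  Fact ⇒ Fact + Fact ⇒ Fact + Fact + Fact ⇒ a + Fact + Fact ⇒ a + a + Fact ⇒ a + a + a
  Fact ⇒ Fact + Fact ⇒ a + Fact ⇒ a + Fact + Fact ⇒ a + a + Fact ⇒ a + a + a

a + a + a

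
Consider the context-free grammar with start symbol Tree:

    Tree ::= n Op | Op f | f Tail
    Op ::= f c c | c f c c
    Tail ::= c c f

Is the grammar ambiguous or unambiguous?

Witness: f c c f

Derivation 1: Tree ⇒ Op f ⇒ f c c f
Derivation 2: Tree ⇒ f Tail ⇒ f c c f

Two distinct leftmost derivations for the same string.

Ambiguous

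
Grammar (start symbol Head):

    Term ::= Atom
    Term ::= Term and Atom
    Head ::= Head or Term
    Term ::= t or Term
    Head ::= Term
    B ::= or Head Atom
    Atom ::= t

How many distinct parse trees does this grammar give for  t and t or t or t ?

Parse trees for t and t or t or t:
  [Head [Head [Term [Term [Atom t]] and [Atom t]]] or [Term t or [Term [Atom t]]]]
  [Head [Head [Head [Term [Term [Atom t]] and [Atom t]]] or [Term [Atom t]]] or [Term [Atom t]]]

2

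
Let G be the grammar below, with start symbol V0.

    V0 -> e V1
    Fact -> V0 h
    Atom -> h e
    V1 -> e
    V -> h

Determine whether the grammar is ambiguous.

Unambiguous

(V, Atom, Fact are unreachable from V0, so their rules don't affect L(V0).) Restricted to the reachable nonterminals, every rule has the form A → t or A → t B, and no two rules for the same A share a first terminal. The grammar encodes a DFA — one run per string.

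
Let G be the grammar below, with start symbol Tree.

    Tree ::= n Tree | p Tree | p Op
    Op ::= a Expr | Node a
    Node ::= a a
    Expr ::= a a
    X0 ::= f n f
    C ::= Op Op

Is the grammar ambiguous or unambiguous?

Witness: p a a a

Derivation 1: Tree ⇒ p Op ⇒ p a Expr ⇒ p a a a
Derivation 2: Tree ⇒ p Op ⇒ p Node a ⇒ p a a a

Two distinct leftmost derivations for the same string.

Ambiguous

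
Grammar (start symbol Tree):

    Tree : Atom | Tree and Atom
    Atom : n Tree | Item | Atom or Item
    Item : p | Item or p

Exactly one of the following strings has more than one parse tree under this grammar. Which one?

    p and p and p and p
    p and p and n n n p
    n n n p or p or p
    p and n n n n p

n n n p or p or p

p and p and p and p: 1 tree
p and p and n n n p: 1 tree
n n n p or p or p: 19 trees
p and n n n n p: 1 tree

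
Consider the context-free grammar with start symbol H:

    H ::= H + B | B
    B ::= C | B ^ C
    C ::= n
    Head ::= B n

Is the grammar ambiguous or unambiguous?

Unambiguous

(Head is unreachable from H, so its rules don't affect L(H).) H → H + B | B  ;  B → B ^ C | C  — a left-associative chain with C at the bottom. Each string factors uniquely by precedence.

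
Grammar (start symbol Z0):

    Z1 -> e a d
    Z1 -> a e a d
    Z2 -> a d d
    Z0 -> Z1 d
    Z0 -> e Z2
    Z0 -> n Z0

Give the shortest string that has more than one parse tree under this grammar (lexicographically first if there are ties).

length 4: e a d d has 2 parse trees

Two derivations of e a d d:
  Z0 ⇒ Z1 d ⇒ e a d d
  Z0 ⇒ e Z2 ⇒ e a d d

e a d d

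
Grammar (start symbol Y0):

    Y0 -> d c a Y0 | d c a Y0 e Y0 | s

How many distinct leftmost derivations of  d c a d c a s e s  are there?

2

Parse trees for d c a d c a s e s:
  [Y0 d c a [Y0 d c a [Y0 s] e [Y0 s]]]
  [Y0 d c a [Y0 d c a [Y0 s]] e [Y0 s]]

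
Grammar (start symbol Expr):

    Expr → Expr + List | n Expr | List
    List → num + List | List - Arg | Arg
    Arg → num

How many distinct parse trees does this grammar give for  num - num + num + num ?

2

Parse trees for num - num + num + num:
  [Expr [Expr [List [List [Arg num]] - [Arg num]]] + [List num + [List [Arg num]]]]
  [Expr [Expr [Expr [List [List [Arg num]] - [Arg num]]] + [List [Arg num]]] + [List [Arg num]]]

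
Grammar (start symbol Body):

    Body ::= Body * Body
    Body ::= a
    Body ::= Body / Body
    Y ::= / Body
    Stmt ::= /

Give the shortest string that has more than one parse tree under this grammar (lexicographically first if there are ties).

a * a * a

length 1: no string has ≥2 trees
length 3: no string has ≥2 trees
length 5: a * a * a has 2 parse trees

Two derivations of a * a * a:
  Body ⇒ Body * Body ⇒ Body * Body * Body ⇒ a * Body * Body ⇒ a * a * Body ⇒ a * a * a
  Body ⇒ Body * Body ⇒ a * Body ⇒ a * Body * Body ⇒ a * a * Body ⇒ a * a * a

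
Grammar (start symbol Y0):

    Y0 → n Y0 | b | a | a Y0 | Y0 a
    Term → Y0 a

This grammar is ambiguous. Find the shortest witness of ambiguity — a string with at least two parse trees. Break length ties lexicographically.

a a

length 1: no string has ≥2 trees
length 2: a a has 2 parse trees

Two derivations of a a:
  Y0 ⇒ a Y0 ⇒ a a
  Y0 ⇒ Y0 a ⇒ a a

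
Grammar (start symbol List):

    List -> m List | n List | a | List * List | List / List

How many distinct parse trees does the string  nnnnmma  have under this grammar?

1

Parse trees for nnnnmma:
  [List n [List n [List n [List n [List m [List m [List a]]]]]]]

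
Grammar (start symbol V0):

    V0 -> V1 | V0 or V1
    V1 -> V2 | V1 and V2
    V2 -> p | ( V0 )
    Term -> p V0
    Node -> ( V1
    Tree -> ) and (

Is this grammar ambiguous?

Only V0, V1, V2 are reachable from V0; ignoring the rest: The grammar is stratified — V0 handles 'or' (left-recursive), V1 handles 'and', V2 atoms. Each operator has a fixed associativity and precedence level, so every string has one parse.

Unambiguous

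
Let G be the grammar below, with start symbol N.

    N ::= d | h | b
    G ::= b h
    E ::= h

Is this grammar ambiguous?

Only N is reachable from N; ignoring the rest: Each reachable nonterminal has at most one production per leading terminal, and all productions are right-linear; the derivation is determined token-by-token.

Unambiguous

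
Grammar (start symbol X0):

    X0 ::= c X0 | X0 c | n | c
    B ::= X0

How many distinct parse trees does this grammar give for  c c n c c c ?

10

Parse trees for c c n c c c (showing first 6 of 10):
  [X0 c [X0 c [X0 [X0 [X0 [X0 n] c] c] c]]]
  [X0 c [X0 [X0 c [X0 [X0 [X0 n] c] c]] c]]
  [X0 c [X0 [X0 [X0 c [X0 [X0 n] c]] c] c]]
  [X0 c [X0 [X0 [X0 [X0 c [X0 n]] c] c] c]]
  [X0 [X0 c [X0 c [X0 [X0 [X0 n] c] c]]] c]
  [X0 [X0 c [X0 [X0 c [X0 [X0 n] c]] c]] c]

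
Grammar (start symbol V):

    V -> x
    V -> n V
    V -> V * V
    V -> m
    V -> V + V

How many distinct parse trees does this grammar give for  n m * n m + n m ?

7

Parse trees for n m * n m + n m:
  [V n [V [V m] * [V n [V [V m] + [V n [V m]]]]]]
  [V n [V [V m] * [V [V n [V m]] + [V n [V m]]]]]
  [V n [V [V [V m] * [V n [V m]]] + [V n [V m]]]]
  [V [V n [V m]] * [V n [V [V m] + [V n [V m]]]]]
  [V [V n [V m]] * [V [V n [V m]] + [V n [V m]]]]
  [V [V n [V [V m] * [V n [V m]]]] + [V n [V m]]]
  [V [V [V n [V m]] * [V n [V m]]] + [V n [V m]]]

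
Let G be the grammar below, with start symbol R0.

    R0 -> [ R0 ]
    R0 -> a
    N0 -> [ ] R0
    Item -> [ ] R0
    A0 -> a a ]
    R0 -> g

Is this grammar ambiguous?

Unambiguous

(A0, N0, Item are unreachable from R0, so their rules don't affect L(R0).) Each string is a nest of matched brackets around a single atom. An opening bracket forces the recursive rule; an atom forces the base rule.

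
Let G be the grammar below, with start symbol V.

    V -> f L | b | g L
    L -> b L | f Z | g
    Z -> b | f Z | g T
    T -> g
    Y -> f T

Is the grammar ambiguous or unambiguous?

Unambiguous

Only V, L, Z, T are reachable from V; ignoring the rest: The reachable rules are right-linear with at most one rule per (nonterminal, next-terminal) pair. Each input token forces the next rule, so parsing is deterministic.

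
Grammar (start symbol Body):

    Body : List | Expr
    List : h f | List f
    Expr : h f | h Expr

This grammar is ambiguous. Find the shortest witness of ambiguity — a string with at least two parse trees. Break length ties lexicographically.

length 2: h f has 2 parse trees

Two derivations of h f:
  Body ⇒ List ⇒ h f
  Body ⇒ Expr ⇒ h f

h f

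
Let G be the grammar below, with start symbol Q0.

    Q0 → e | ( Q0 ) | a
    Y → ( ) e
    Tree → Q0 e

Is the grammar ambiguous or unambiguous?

Unambiguous

Only Q0 is reachable from Q0; ignoring the rest: Each string is a nest of matched brackets around a single atom. An opening bracket forces the recursive rule; an atom forces the base rule.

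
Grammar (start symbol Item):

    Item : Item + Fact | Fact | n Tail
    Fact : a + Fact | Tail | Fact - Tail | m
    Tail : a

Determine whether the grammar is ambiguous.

Ambiguous

Witness: a + a

Derivation 1: Item ⇒ Item + Fact ⇒ Fact + Fact ⇒ Tail + Fact ⇒ a + Fact ⇒ a + Tail ⇒ a + a
Derivation 2: Item ⇒ Fact ⇒ a + Fact ⇒ a + Tail ⇒ a + a

Two distinct leftmost derivations for the same string.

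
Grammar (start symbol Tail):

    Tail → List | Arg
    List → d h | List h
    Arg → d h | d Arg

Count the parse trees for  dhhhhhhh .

1

Parse trees for dhhhhhhh:
  [Tail [List [List [List [List [List [List [List d h] h] h] h] h] h] h]]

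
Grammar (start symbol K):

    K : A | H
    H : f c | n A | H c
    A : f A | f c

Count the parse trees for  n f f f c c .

1

Parse trees for n f f f c c:
  [K [H [H n [A f [A f [A f c]]]] c]]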